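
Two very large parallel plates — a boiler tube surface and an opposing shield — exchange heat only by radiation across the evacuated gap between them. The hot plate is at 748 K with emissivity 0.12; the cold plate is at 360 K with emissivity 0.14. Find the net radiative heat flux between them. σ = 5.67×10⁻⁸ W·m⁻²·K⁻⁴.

q ≈ 1160 W/m²

For two infinite grey parallel plates, q = σ(T₁⁴ − T₂⁴)/(1/ε₁ + 1/ε₂ − 1).
T₁⁴ − T₂⁴ = 3.130×10¹¹ − 1.680×10¹⁰ = 2.962×10¹¹ K⁴.
1/ε₁ + 1/ε₂ − 1 = 8.333 + 7.143 − 1 = 14.48.
q = 5.67×10⁻⁸ × 2.962×10¹¹ / 14.48.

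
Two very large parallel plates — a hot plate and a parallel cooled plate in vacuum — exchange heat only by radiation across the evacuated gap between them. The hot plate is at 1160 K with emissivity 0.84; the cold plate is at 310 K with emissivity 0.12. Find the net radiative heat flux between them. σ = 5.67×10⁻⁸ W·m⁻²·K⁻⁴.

For two infinite grey parallel plates, q = σ(T₁⁴ − T₂⁴)/(1/ε₁ + 1/ε₂ − 1).
T₁⁴ − T₂⁴ = 1.811×10¹² − 9.235×10⁹ = 1.801×10¹² K⁴.
1/ε₁ + 1/ε₂ − 1 = 1.190 + 8.333 − 1 = 8.524.
q = 5.67×10⁻⁸ × 1.801×10¹² / 8.524.

q ≈ 12000 W/m²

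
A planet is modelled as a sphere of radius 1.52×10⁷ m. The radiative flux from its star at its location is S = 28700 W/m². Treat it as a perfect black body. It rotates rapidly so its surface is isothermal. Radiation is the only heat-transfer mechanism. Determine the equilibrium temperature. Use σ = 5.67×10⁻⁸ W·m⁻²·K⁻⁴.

T ≈ 596 K

At equilibrium, absorbed power = emitted power.
Absorbing cross-section = πr² = 7.258×10¹⁴ m²; emitting surface = 4πr² = 2.903×10¹⁵ m² (ratio 4).
S·A_cross = εσ·A_surf·T⁴  ⇒  T⁴ = S/(4σ).
T⁴ = 1.00·28700/(4·5.67×10⁻⁸) = 1.265×10¹¹ K⁴.
T = (1.265×10¹¹)^(1/4).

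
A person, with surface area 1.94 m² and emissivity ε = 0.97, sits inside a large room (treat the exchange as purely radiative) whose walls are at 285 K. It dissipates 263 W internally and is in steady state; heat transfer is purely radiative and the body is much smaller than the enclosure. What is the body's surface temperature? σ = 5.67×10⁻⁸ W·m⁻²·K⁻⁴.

T ≈ 309 K

For a small grey body in a large enclosure, net radiated power = εσA(T⁴ − T_w⁴).
Steady state: P = εσA(T⁴ − T_w⁴) with A = 1.94 m².
T⁴ = P/(εσA) + T_w⁴ = 263/(0.97·5.67×10⁻⁸·1.940) + (285)⁴
    = 2.465×10⁹ + 6.598×10⁹ = 9.062×10⁹ K⁴.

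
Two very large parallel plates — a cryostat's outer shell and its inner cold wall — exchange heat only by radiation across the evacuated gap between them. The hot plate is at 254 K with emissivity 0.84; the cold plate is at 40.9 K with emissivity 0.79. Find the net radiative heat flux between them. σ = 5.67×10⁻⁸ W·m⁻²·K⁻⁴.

For two infinite grey parallel plates, q = σ(T₁⁴ − T₂⁴)/(1/ε₁ + 1/ε₂ − 1).
T₁⁴ − T₂⁴ = 4.162×10⁹ − 2.798×10⁶ = 4.160×10⁹ K⁴.
1/ε₁ + 1/ε₂ − 1 = 1.190 + 1.266 − 1 = 1.456.
q = 5.67×10⁻⁸ × 4.160×10⁹ / 1.456.

q ≈ 162 W/m²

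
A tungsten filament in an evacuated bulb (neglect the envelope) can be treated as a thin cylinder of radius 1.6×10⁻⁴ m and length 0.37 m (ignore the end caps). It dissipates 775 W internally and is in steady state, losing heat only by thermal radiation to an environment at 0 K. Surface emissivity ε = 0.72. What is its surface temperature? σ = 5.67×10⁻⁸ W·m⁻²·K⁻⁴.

T ≈ 2670 K

Steady state: internal power = radiated power, P = εσA T⁴.
Radiating area A = 2πrL = 3.720×10⁻⁴ m².
T⁴ = P/(εσA) = 775/(0.72·5.67×10⁻⁸·3.720×10⁻⁴) = 5.104×10¹³ K⁴.
T = (5.104×10¹³)^(1/4).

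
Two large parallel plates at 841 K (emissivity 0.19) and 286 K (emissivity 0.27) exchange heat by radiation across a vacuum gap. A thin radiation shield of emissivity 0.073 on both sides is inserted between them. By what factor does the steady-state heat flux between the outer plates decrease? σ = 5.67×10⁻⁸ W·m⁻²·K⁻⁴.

Without shield: q₀ = σΔ(T⁴)/(1/ε₁+1/ε₂−1) with denominator 7.967.
With shield the two gaps are in series; the resistances add: (1/ε₁+1/ε_s−1)+(1/ε_s+1/ε₂−1) = 17.96+16.40 = 34.36.
Heat-flux ratio q₀/q = 34.36/7.967.

factor ≈ 4.31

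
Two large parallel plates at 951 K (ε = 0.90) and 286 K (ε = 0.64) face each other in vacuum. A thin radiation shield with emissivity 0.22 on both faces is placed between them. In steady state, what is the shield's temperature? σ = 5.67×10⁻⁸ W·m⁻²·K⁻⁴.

T_s ≈ 810 K

In steady state the net flux on the hot side equals that on the cold side.
σ(T₁⁴−T_s⁴)/D₁ = σ(T_s⁴−T₂⁴)/D₂, with D₁ = 1/ε₁+1/ε_s−1 = 4.657, D₂ = 1/ε_s+1/ε₂−1 = 5.108.
Solve for T_s⁴: T_s⁴ = (D₂·T₁⁴ + D₁·T₂⁴)/(D₁+D₂) = 4.311×10¹¹ K⁴.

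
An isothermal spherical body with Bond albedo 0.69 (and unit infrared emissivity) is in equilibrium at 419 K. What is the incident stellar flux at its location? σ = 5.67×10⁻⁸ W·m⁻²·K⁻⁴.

(1−a)S·πr² = σ·4πr²·T⁴ ⇒ S = 4σT⁴/(1−a).
S = 4·5.67×10⁻⁸·3.082×10¹⁰/0.310.

S ≈ 22500 W/m²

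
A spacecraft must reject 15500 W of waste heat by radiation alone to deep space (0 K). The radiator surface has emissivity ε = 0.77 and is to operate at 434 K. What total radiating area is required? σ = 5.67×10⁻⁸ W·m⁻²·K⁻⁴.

P = εσA T⁴ ⇒ A = P/(εσT⁴).
T⁴ = 3.548×10¹⁰ K⁴.
A = 15500/(0.77 × 5.67×10⁻⁸ × 3.548×10¹⁰).

A ≈ 10.0 m²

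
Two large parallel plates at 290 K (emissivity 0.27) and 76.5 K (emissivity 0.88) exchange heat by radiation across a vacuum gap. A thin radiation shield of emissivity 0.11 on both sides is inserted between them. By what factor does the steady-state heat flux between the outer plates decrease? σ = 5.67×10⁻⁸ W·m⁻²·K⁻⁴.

Without shield: q₀ = σΔ(T⁴)/(1/ε₁+1/ε₂−1) with denominator 3.840.
With shield the two gaps are in series; the resistances add: (1/ε₁+1/ε_s−1)+(1/ε_s+1/ε₂−1) = 11.79+9.227 = 21.02.
Heat-flux ratio q₀/q = 21.02/3.840.

factor ≈ 5.47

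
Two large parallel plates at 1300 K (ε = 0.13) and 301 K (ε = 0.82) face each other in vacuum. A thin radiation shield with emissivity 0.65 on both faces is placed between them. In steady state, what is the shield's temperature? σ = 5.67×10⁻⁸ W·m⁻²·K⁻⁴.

T_s ≈ 845 K

In steady state the net flux on the hot side equals that on the cold side.
σ(T₁⁴−T_s⁴)/D₁ = σ(T_s⁴−T₂⁴)/D₂, with D₁ = 1/ε₁+1/ε_s−1 = 8.231, D₂ = 1/ε_s+1/ε₂−1 = 1.758.
Solve for T_s⁴: T_s⁴ = (D₂·T₁⁴ + D₁·T₂⁴)/(D₁+D₂) = 5.094×10¹¹ K⁴.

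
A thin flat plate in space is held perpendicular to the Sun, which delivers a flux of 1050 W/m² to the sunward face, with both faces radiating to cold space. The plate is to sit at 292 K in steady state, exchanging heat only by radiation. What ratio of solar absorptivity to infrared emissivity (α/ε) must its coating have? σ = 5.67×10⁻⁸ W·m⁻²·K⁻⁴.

α/ε ≈ 0.785

Balance: αS·A = εσ·2A·T⁴ ⇒ α/ε = 2σT⁴/S.
α/ε = 2·5.67×10⁻⁸·(292)⁴/1050 = 2·5.67×10⁻⁸·7.270×10⁹/1050.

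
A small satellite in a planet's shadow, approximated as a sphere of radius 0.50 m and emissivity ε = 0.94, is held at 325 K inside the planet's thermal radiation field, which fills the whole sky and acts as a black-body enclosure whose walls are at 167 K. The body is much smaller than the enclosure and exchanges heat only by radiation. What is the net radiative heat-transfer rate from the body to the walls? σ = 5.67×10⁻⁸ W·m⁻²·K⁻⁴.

For a small grey body in a large enclosure: P_net = εσA(T_body⁴ − T_wall⁴).
A = 4πr² = 3.142 m²; T_body⁴ − T_wall⁴ = 1.116×10¹⁰ − 7.778×10⁸ = 1.038×10¹⁰ K⁴.
|P_net| = 0.94·5.67×10⁻⁸·3.142·1.038×10¹⁰.

P_net ≈ 1740 W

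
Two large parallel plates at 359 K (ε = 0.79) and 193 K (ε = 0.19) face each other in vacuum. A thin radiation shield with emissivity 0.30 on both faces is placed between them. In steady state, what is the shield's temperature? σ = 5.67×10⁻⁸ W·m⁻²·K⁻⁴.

T_s ≈ 329 K

In steady state the net flux on the hot side equals that on the cold side.
σ(T₁⁴−T_s⁴)/D₁ = σ(T_s⁴−T₂⁴)/D₂, with D₁ = 1/ε₁+1/ε_s−1 = 3.599, D₂ = 1/ε_s+1/ε₂−1 = 7.596.
Solve for T_s⁴: T_s⁴ = (D₂·T₁⁴ + D₁·T₂⁴)/(D₁+D₂) = 1.172×10¹⁰ K⁴.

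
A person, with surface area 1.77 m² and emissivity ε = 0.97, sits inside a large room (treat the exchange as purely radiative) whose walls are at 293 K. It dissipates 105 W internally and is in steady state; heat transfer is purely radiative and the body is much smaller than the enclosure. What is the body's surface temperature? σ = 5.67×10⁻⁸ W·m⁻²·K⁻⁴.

For a small grey body in a large enclosure, net radiated power = εσA(T⁴ − T_w⁴).
Steady state: P = εσA(T⁴ − T_w⁴) with A = 1.77 m².
T⁴ = P/(εσA) + T_w⁴ = 105/(0.97·5.67×10⁻⁸·1.770) + (293)⁴
    = 1.079×10⁹ + 7.370×10⁹ = 8.449×10⁹ K⁴.

T ≈ 303 K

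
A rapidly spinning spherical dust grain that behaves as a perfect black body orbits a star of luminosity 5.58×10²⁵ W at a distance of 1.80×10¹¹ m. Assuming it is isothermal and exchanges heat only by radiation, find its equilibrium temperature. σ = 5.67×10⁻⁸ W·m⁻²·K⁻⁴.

T ≈ 157 K

First find the stellar flux at distance d: S = L/(4πd²) = 5.58×10²⁵/(4π·(1.80×10¹¹)²) = 137.1 W/m².
For an isothermal sphere, absorbed (1−a)S·πr² = emitted σ·4πr²·T⁴, so T⁴ = (1−a)S/(4σ).
T⁴ = 1.00·137.1/(4·5.67×10⁻⁸) = 6.043×10⁸ K⁴.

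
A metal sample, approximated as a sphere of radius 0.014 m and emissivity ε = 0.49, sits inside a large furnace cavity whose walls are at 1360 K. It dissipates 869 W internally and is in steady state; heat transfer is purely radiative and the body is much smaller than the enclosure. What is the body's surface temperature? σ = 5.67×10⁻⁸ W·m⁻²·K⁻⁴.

T ≈ 2000 K

For a small grey body in a large enclosure, net radiated power = εσA(T⁴ − T_w⁴).
Steady state: P = εσA(T⁴ − T_w⁴) with A = 4πr² = 0.002463 m².
T⁴ = P/(εσA) + T_w⁴ = 869/(0.49·5.67×10⁻⁸·0.002463) + (1360)⁴
    = 1.270×10¹³ + 3.421×10¹² = 1.612×10¹³ K⁴.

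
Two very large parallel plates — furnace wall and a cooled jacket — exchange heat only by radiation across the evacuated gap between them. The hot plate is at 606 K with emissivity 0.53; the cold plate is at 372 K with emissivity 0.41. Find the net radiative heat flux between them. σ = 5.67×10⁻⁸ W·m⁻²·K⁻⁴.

For two infinite grey parallel plates, q = σ(T₁⁴ − T₂⁴)/(1/ε₁ + 1/ε₂ − 1).
T₁⁴ − T₂⁴ = 1.349×10¹¹ − 1.915×10¹⁰ = 1.157×10¹¹ K⁴.
1/ε₁ + 1/ε₂ − 1 = 1.887 + 2.439 − 1 = 3.326.
q = 5.67×10⁻⁸ × 1.157×10¹¹ / 3.326.

q ≈ 1970 W/m²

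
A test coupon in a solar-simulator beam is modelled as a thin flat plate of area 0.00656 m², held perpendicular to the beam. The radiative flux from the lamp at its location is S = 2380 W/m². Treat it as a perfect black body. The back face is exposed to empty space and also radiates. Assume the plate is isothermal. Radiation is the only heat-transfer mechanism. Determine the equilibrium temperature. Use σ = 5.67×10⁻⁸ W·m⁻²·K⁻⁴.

At equilibrium, absorbed power = emitted power.
Absorbing cross-section = A = 0.006560 m²; emitting surface = 2A = 0.01312 m² (ratio 2).
S·A_cross = εσ·A_surf·T⁴  ⇒  T⁴ = S/(2σ).
T⁴ = 1.00·2380/(2·5.67×10⁻⁸) = 2.099×10¹⁰ K⁴.
T = (2.099×10¹⁰)^(1/4).

T ≈ 381 K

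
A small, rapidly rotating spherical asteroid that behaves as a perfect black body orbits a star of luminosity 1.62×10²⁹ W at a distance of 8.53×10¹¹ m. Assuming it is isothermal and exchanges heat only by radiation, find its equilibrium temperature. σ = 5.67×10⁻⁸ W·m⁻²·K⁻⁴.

T ≈ 529 K

First find the stellar flux at distance d: S = L/(4πd²) = 1.62×10²⁹/(4π·(8.53×10¹¹)²) = 17720 W/m².
For an isothermal sphere, absorbed (1−a)S·πr² = emitted σ·4πr²·T⁴, so T⁴ = (1−a)S/(4σ).
T⁴ = 1.00·17720/(4·5.67×10⁻⁸) = 7.812×10¹⁰ K⁴.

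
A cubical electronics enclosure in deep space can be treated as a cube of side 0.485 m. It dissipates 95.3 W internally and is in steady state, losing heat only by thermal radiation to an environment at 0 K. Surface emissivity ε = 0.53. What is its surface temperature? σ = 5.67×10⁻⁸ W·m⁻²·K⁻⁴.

Steady state: internal power = radiated power, P = εσA T⁴.
Radiating area A = 6L² = 1.411 m².
T⁴ = P/(εσA) = 95.3/(0.53·5.67×10⁻⁸·1.411) = 2.247×10⁹ K⁴.
T = (2.247×10⁹)^(1/4).

T ≈ 218 K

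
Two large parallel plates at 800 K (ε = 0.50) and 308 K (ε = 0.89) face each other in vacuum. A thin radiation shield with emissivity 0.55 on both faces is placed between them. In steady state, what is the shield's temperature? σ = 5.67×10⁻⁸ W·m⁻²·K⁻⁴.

T_s ≈ 644 K

In steady state the net flux on the hot side equals that on the cold side.
σ(T₁⁴−T_s⁴)/D₁ = σ(T_s⁴−T₂⁴)/D₂, with D₁ = 1/ε₁+1/ε_s−1 = 2.818, D₂ = 1/ε_s+1/ε₂−1 = 1.942.
Solve for T_s⁴: T_s⁴ = (D₂·T₁⁴ + D₁·T₂⁴)/(D₁+D₂) = 1.724×10¹¹ K⁴.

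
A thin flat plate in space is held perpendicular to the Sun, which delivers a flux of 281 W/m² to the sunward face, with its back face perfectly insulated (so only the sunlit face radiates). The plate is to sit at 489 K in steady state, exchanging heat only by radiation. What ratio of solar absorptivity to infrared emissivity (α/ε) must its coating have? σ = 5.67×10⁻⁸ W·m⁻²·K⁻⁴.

Balance: αS·A = εσ·1A·T⁴ ⇒ α/ε = σT⁴/S.
α/ε = 5.67×10⁻⁸·(489)⁴/281 = 5.67×10⁻⁸·5.718×10¹⁰/281.

α/ε ≈ 11.5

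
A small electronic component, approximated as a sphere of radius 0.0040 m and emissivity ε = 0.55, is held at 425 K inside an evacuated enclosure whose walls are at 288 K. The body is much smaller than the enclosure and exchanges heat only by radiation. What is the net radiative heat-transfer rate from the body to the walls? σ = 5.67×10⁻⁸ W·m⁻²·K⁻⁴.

For a small grey body in a large enclosure: P_net = εσA(T_body⁴ − T_wall⁴).
A = 4πr² = 2.011×10⁻⁴ m²; T_body⁴ − T_wall⁴ = 3.263×10¹⁰ − 6.880×10⁹ = 2.575×10¹⁰ K⁴.
|P_net| = 0.55·5.67×10⁻⁸·2.011×10⁻⁴·2.575×10¹⁰.

P_net ≈ 0.161 W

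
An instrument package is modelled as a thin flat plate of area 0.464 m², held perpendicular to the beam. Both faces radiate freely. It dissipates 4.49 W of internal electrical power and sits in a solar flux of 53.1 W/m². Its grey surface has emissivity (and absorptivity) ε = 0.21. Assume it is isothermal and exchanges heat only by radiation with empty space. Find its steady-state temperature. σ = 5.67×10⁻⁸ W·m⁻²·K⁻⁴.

At steady state, absorbed solar power + internal power = radiated power.
Absorbed: α·S·A_cross = 0.21·53.1·0.4640 = 5.174 W (cross-section A).
Total input = 5.174 + 4.49 = 9.664 W.
Radiated: εσ·A_surf·T⁴ with A_surf = 2A = 0.9280 m².
T⁴ = 9.664/(0.21·5.67×10⁻⁸·0.9280) = 8.746×10⁸ K⁴.

T ≈ 172 K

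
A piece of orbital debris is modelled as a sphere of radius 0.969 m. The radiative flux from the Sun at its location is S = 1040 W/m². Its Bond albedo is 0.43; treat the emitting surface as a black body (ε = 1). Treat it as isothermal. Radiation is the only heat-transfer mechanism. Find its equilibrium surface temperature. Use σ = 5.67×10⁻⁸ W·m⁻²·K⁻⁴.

At equilibrium, absorbed power = emitted power.
Absorbing cross-section = πr² = 2.950 m²; emitting surface = 4πr² = 11.80 m² (ratio 4).
(1−a)S·A_cross = εσ·A_surf·T⁴  ⇒  T⁴ = (1−a)S/(4σ).
T⁴ = 0.570·1040/(4·5.67×10⁻⁸) = 2.614×10⁹ K⁴.
T = (2.614×10⁹)^(1/4).

T ≈ 226 K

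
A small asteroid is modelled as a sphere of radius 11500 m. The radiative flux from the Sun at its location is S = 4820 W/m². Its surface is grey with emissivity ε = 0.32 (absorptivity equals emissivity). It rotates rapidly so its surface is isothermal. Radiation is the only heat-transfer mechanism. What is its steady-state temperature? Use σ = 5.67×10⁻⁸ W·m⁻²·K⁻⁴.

At equilibrium, absorbed power = emitted power.
Absorbing cross-section = πr² = 4.155×10⁸ m²; emitting surface = 4πr² = 1.662×10⁹ m² (ratio 4).
εS·A_cross = εσ·A_surf·T⁴  ⇒  T⁴ = S/(4σ)   (ε cancels).
T⁴ = 4820/(4·5.67×10⁻⁸) = 2.125×10¹⁰ K⁴.
T = (2.125×10¹⁰)^(1/4).

T ≈ 382 K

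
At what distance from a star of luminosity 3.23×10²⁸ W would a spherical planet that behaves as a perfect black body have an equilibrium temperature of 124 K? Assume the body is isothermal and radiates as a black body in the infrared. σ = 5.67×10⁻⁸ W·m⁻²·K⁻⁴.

d ≈ 6.92×10¹² m

For an isothermal black-emitting sphere, (1−a)S·πr² = σ·4πr²·T⁴ ⇒ S = 4σT⁴/(1−a).
S = 4·5.67×10⁻⁸·(124)⁴/1.00 = 53.62 W/m².
Flux falls as S = L/(4πd²), so d = √(L/(4πS)) = √(3.23×10²⁸/(4π·53.62)).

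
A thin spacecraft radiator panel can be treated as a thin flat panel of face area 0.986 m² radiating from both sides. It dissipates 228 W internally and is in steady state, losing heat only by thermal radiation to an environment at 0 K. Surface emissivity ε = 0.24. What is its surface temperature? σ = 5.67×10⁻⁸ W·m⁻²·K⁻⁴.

Steady state: internal power = radiated power, P = εσA T⁴.
Radiating area A = 2·0.986 = 1.972 m².
T⁴ = P/(εσA) = 228/(0.24·5.67×10⁻⁸·1.972) = 8.496×10⁹ K⁴.
T = (8.496×10⁹)^(1/4).

T ≈ 304 K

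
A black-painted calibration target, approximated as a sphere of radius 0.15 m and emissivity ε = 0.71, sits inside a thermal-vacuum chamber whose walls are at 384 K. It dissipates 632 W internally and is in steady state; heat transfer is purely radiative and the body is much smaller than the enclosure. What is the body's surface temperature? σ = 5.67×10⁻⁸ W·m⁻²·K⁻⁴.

For a small grey body in a large enclosure, net radiated power = εσA(T⁴ − T_w⁴).
Steady state: P = εσA(T⁴ − T_w⁴) with A = 4πr² = 0.2827 m².
T⁴ = P/(εσA) + T_w⁴ = 632/(0.71·5.67×10⁻⁸·0.2827) + (384)⁴
    = 5.552×10¹⁰ + 2.174×10¹⁰ = 7.727×10¹⁰ K⁴.

T ≈ 527 K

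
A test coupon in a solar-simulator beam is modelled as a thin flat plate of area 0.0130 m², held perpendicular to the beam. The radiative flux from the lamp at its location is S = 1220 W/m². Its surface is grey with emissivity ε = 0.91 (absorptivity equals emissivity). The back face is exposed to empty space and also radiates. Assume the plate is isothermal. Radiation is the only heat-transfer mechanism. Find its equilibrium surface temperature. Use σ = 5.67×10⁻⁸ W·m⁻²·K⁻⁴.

At equilibrium, absorbed power = emitted power.
Absorbing cross-section = A = 0.01300 m²; emitting surface = 2A = 0.02600 m² (ratio 2).
εS·A_cross = εσ·A_surf·T⁴  ⇒  T⁴ = S/(2σ)   (ε cancels).
T⁴ = 1220/(2·5.67×10⁻⁸) = 1.076×10¹⁰ K⁴.
T = (1.076×10¹⁰)^(1/4).

T ≈ 322 K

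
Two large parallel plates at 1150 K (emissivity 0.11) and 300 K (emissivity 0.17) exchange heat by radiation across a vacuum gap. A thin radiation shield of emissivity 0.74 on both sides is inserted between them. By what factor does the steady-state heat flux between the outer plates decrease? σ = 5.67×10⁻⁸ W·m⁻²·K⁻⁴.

factor ≈ 1.12

Without shield: q₀ = σΔ(T⁴)/(1/ε₁+1/ε₂−1) with denominator 13.97.
With shield the two gaps are in series; the resistances add: (1/ε₁+1/ε_s−1)+(1/ε_s+1/ε₂−1) = 9.442+6.234 = 15.68.
Heat-flux ratio q₀/q = 15.68/13.97.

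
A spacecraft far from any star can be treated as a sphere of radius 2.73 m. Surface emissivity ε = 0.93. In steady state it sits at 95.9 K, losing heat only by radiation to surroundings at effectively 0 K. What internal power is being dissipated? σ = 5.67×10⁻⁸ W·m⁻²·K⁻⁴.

Steady state: P = εσA T⁴.
A = 4πr² = 93.66 m²; T⁴ = (95.9)⁴ = 8.458×10⁷ K⁴.
P = 0.93 × 5.67×10⁻⁸ × 93.66 × 8.458×10⁷.

P ≈ 418 W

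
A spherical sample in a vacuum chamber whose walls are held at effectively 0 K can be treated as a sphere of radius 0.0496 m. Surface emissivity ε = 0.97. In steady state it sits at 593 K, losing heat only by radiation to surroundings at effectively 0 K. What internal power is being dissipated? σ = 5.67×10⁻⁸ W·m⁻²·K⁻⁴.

Steady state: P = εσA T⁴.
A = 4πr² = 0.03092 m²; T⁴ = (593)⁴ = 1.237×10¹¹ K⁴.
P = 0.97 × 5.67×10⁻⁸ × 0.03092 × 1.237×10¹¹.

P ≈ 210 W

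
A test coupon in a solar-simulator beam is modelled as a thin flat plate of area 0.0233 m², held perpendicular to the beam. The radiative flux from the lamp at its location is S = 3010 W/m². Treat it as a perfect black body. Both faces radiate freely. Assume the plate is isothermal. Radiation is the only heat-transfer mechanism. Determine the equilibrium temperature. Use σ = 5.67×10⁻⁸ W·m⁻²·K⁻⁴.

At equilibrium, absorbed power = emitted power.
Absorbing cross-section = A = 0.02330 m²; emitting surface = 2A = 0.04660 m² (ratio 2).
S·A_cross = εσ·A_surf·T⁴  ⇒  T⁴ = S/(2σ).
T⁴ = 1.00·3010/(2·5.67×10⁻⁸) = 2.654×10¹⁰ K⁴.
T = (2.654×10¹⁰)^(1/4).

T ≈ 404 K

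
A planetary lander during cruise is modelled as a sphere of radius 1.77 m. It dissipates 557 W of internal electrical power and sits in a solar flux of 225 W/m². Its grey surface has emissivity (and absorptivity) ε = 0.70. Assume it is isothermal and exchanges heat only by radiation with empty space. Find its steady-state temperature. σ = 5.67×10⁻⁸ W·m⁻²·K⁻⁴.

At steady state, absorbed solar power + internal power = radiated power.
Absorbed: α·S·A_cross = 0.70·225·9.842 = 1550 W (cross-section πr²).
Total input = 1550 + 557 = 2107 W.
Radiated: εσ·A_surf·T⁴ with A_surf = 4πr² = 39.37 m².
T⁴ = 2107/(0.70·5.67×10⁻⁸·39.37) = 1.349×10⁹ K⁴.

T ≈ 192 K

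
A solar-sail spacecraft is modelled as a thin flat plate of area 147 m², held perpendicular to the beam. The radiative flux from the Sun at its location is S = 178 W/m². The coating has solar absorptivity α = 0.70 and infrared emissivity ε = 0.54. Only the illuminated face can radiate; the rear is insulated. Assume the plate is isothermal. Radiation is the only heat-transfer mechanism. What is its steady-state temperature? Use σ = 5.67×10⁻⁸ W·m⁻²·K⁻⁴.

At equilibrium, absorbed power = emitted power.
Absorbing cross-section = A = 147.0 m²; emitting surface = A = 147.0 m² (ratio 1).
αS·A_cross = εσ·A_surf·T⁴  ⇒  T⁴ = αS/(ε·1σ).
T⁴ = 0.700·178/(0.54·1·5.67×10⁻⁸) = 4.070×10⁹ K⁴.
T = (4.070×10⁹)^(1/4).

T ≈ 253 K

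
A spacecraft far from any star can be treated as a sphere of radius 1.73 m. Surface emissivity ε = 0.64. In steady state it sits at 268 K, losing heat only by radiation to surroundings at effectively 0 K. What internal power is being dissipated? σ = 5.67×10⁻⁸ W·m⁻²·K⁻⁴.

P ≈ 7040 W

Steady state: P = εσA T⁴.
A = 4πr² = 37.61 m²; T⁴ = (268)⁴ = 5.159×10⁹ K⁴.
P = 0.64 × 5.67×10⁻⁸ × 37.61 × 5.159×10⁹.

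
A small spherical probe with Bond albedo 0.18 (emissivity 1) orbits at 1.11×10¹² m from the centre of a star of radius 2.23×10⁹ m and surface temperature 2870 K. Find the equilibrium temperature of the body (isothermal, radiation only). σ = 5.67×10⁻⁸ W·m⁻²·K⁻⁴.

T ≈ 86.6 K

The star's surface emits σT_*⁴; at distance d the flux is S = σT_*⁴(R_*/d)².
S = 5.67×10⁻⁸·(2870)⁴·(2.23×10⁹/1.11×10¹²)² = 15.53 W/m².
For an isothermal sphere T⁴ = (1−a)S/(4σ) = 5.614×10⁷ K⁴.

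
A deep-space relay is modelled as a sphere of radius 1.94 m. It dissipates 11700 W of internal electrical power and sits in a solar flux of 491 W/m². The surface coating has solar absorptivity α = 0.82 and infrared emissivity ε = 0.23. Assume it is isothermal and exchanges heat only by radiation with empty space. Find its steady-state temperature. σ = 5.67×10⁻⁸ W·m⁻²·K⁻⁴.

At steady state, absorbed solar power + internal power = radiated power.
Absorbed: α·S·A_cross = 0.82·491·11.82 = 4760 W (cross-section πr²).
Total input = 4760 + 11700 = 16460 W.
Radiated: εσ·A_surf·T⁴ with A_surf = 4πr² = 47.29 m².
T⁴ = 16460/(0.23·5.67×10⁻⁸·47.29) = 2.669×10¹⁰ K⁴.

T ≈ 404 K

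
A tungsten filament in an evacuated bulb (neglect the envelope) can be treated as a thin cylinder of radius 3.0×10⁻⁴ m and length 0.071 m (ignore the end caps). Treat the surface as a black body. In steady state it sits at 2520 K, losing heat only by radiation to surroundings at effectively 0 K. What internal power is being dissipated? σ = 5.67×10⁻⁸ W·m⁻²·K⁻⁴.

P ≈ 306 W

Steady state: P = εσA T⁴.
A = 2πrL = 1.338×10⁻⁴ m²; T⁴ = (2520)⁴ = 4.033×10¹³ K⁴.
P = 1.0 × 5.67×10⁻⁸ × 1.338×10⁻⁴ × 4.033×10¹³.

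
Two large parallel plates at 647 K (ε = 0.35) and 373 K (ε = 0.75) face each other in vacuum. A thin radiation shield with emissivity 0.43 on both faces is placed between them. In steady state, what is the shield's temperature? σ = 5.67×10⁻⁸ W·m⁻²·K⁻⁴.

T_s ≈ 532 K

In steady state the net flux on the hot side equals that on the cold side.
σ(T₁⁴−T_s⁴)/D₁ = σ(T_s⁴−T₂⁴)/D₂, with D₁ = 1/ε₁+1/ε_s−1 = 4.183, D₂ = 1/ε_s+1/ε₂−1 = 2.659.
Solve for T_s⁴: T_s⁴ = (D₂·T₁⁴ + D₁·T₂⁴)/(D₁+D₂) = 7.994×10¹⁰ K⁴.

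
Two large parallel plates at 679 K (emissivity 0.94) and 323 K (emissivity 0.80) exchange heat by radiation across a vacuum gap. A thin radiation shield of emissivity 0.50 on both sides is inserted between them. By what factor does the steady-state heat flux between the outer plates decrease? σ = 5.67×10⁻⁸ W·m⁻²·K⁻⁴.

factor ≈ 3.28

Without shield: q₀ = σΔ(T⁴)/(1/ε₁+1/ε₂−1) with denominator 1.314.
With shield the two gaps are in series; the resistances add: (1/ε₁+1/ε_s−1)+(1/ε_s+1/ε₂−1) = 2.064+2.250 = 4.314.
Heat-flux ratio q₀/q = 4.314/1.314.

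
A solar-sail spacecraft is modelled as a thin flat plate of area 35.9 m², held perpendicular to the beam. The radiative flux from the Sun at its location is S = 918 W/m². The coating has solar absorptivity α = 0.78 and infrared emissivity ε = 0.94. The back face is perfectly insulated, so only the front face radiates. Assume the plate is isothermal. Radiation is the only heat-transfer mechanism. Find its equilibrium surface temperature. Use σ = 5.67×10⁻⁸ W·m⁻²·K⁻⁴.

At equilibrium, absorbed power = emitted power.
Absorbing cross-section = A = 35.90 m²; emitting surface = A = 35.90 m² (ratio 1).
αS·A_cross = εσ·A_surf·T⁴  ⇒  T⁴ = αS/(ε·1σ).
T⁴ = 0.780·918/(0.94·1·5.67×10⁻⁸) = 1.343×10¹⁰ K⁴.
T = (1.343×10¹⁰)^(1/4).

T ≈ 340 K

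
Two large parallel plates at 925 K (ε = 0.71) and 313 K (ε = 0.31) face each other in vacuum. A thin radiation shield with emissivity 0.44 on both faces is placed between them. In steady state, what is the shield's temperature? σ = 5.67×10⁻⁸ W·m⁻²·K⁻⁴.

T_s ≈ 825 K

In steady state the net flux on the hot side equals that on the cold side.
σ(T₁⁴−T_s⁴)/D₁ = σ(T_s⁴−T₂⁴)/D₂, with D₁ = 1/ε₁+1/ε_s−1 = 2.681, D₂ = 1/ε_s+1/ε₂−1 = 4.499.
Solve for T_s⁴: T_s⁴ = (D₂·T₁⁴ + D₁·T₂⁴)/(D₁+D₂) = 4.623×10¹¹ K⁴.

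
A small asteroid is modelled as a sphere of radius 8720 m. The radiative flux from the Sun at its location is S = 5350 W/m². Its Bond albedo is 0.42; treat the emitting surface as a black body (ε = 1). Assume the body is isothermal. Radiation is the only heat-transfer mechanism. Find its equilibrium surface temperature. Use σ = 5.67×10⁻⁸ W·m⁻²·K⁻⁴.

At equilibrium, absorbed power = emitted power.
Absorbing cross-section = πr² = 2.389×10⁸ m²; emitting surface = 4πr² = 9.555×10⁸ m² (ratio 4).
(1−a)S·A_cross = εσ·A_surf·T⁴  ⇒  T⁴ = (1−a)S/(4σ).
T⁴ = 0.580·5350/(4·5.67×10⁻⁸) = 1.368×10¹⁰ K⁴.
T = (1.368×10¹⁰)^(1/4).

T ≈ 342 K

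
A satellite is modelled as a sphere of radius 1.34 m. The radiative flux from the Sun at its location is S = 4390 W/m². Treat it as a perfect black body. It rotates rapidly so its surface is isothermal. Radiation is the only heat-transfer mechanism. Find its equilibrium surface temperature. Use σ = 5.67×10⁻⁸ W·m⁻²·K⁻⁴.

At equilibrium, absorbed power = emitted power.
Absorbing cross-section = πr² = 5.641 m²; emitting surface = 4πr² = 22.56 m² (ratio 4).
S·A_cross = εσ·A_surf·T⁴  ⇒  T⁴ = S/(4σ).
T⁴ = 1.00·4390/(4·5.67×10⁻⁸) = 1.936×10¹⁰ K⁴.
T = (1.936×10¹⁰)^(1/4).

T ≈ 373 K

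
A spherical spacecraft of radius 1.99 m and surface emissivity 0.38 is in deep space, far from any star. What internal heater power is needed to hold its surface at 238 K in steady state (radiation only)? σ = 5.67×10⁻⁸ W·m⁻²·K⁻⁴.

P ≈ 3440 W

P = εσ·4πr²·T⁴.
4πr² = 49.76 m²; T⁴ = 3.209×10⁹ K⁴.
P = 0.38·5.67×10⁻⁸·49.76·3.209×10⁹.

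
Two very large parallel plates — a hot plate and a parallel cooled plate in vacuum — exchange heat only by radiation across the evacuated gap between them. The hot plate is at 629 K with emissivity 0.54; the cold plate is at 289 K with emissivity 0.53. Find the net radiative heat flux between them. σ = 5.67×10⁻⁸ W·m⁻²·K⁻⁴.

q ≈ 3100 W/m²

For two infinite grey parallel plates, q = σ(T₁⁴ − T₂⁴)/(1/ε₁ + 1/ε₂ − 1).
T₁⁴ − T₂⁴ = 1.565×10¹¹ − 6.976×10⁹ = 1.496×10¹¹ K⁴.
1/ε₁ + 1/ε₂ − 1 = 1.852 + 1.887 − 1 = 2.739.
q = 5.67×10⁻⁸ × 1.496×10¹¹ / 2.739.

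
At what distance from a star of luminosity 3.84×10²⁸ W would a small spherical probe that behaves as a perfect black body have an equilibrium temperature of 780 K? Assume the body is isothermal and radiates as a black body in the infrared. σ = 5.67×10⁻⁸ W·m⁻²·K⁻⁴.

d ≈ 1.91×10¹¹ m

For an isothermal black-emitting sphere, (1−a)S·πr² = σ·4πr²·T⁴ ⇒ S = 4σT⁴/(1−a).
S = 4·5.67×10⁻⁸·(780)⁴/1.00 = 83950 W/m².
Flux falls as S = L/(4πd²), so d = √(L/(4πS)) = √(3.84×10²⁸/(4π·83950)).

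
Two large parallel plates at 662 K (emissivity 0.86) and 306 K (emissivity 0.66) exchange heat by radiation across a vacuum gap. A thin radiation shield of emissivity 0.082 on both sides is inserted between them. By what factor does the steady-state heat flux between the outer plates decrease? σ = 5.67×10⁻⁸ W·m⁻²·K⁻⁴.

factor ≈ 14.9

Without shield: q₀ = σΔ(T⁴)/(1/ε₁+1/ε₂−1) with denominator 1.678.
With shield the two gaps are in series; the resistances add: (1/ε₁+1/ε_s−1)+(1/ε_s+1/ε₂−1) = 12.36+12.71 = 25.07.
Heat-flux ratio q₀/q = 25.07/1.678.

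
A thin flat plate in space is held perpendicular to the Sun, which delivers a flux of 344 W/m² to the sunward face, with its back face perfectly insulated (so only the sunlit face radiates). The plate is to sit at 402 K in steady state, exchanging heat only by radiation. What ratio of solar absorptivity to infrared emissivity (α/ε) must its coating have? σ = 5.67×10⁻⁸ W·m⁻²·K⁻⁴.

Balance: αS·A = εσ·1A·T⁴ ⇒ α/ε = σT⁴/S.
α/ε = 5.67×10⁻⁸·(402)⁴/344 = 5.67×10⁻⁸·2.612×10¹⁰/344.

α/ε ≈ 4.30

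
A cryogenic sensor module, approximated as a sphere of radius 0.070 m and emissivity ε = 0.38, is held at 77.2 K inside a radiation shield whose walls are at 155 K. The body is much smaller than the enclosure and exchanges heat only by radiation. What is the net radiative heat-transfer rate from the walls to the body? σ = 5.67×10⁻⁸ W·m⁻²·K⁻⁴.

P_net ≈ 0.719 W

For a small grey body in a large enclosure: P_net = εσA(T_body⁴ − T_wall⁴).
A = 4πr² = 0.06158 m²; T_body⁴ − T_wall⁴ = 3.552×10⁷ − 5.772×10⁸ = -5.417×10⁸ K⁴.
|P_net| = 0.38·5.67×10⁻⁸·0.06158·5.417×10⁸.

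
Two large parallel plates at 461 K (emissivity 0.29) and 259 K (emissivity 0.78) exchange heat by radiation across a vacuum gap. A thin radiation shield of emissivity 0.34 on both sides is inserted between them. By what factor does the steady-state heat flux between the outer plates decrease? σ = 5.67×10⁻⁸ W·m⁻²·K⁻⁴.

Without shield: q₀ = σΔ(T⁴)/(1/ε₁+1/ε₂−1) with denominator 3.730.
With shield the two gaps are in series; the resistances add: (1/ε₁+1/ε_s−1)+(1/ε_s+1/ε₂−1) = 5.389+3.223 = 8.613.
Heat-flux ratio q₀/q = 8.613/3.730.

factor ≈ 2.31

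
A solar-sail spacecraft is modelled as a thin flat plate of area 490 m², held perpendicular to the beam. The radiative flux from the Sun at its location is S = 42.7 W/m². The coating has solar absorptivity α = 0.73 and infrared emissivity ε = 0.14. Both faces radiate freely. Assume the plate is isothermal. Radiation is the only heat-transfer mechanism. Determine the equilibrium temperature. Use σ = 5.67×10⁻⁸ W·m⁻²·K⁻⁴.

T ≈ 211 K

At equilibrium, absorbed power = emitted power.
Absorbing cross-section = A = 490.0 m²; emitting surface = 2A = 980.0 m² (ratio 2).
αS·A_cross = εσ·A_surf·T⁴  ⇒  T⁴ = αS/(ε·2σ).
T⁴ = 0.730·42.7/(0.14·2·5.67×10⁻⁸) = 1.963×10⁹ K⁴.
T = (1.963×10⁹)^(1/4).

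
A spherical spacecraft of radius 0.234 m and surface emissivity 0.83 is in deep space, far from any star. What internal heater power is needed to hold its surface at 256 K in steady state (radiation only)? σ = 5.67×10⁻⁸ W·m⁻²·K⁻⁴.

P = εσ·4πr²·T⁴.
4πr² = 0.6881 m²; T⁴ = 4.295×10⁹ K⁴.
P = 0.83·5.67×10⁻⁸·0.6881·4.295×10⁹.

P ≈ 139 W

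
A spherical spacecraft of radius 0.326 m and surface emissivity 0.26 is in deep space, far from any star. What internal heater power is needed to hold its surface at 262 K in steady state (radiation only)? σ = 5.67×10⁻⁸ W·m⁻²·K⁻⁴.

P ≈ 92.8 W

P = εσ·4πr²·T⁴.
4πr² = 1.336 m²; T⁴ = 4.712×10⁹ K⁴.
P = 0.26·5.67×10⁻⁸·1.336·4.712×10⁹.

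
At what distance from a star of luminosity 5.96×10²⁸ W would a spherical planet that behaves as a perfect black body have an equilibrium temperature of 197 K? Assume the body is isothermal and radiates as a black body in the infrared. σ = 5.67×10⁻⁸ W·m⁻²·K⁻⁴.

For an isothermal black-emitting sphere, (1−a)S·πr² = σ·4πr²·T⁴ ⇒ S = 4σT⁴/(1−a).
S = 4·5.67×10⁻⁸·(197)⁴/1.00 = 341.6 W/m².
Flux falls as S = L/(4πd²), so d = √(L/(4πS)) = √(5.96×10²⁸/(4π·341.6)).

d ≈ 3.73×10¹² m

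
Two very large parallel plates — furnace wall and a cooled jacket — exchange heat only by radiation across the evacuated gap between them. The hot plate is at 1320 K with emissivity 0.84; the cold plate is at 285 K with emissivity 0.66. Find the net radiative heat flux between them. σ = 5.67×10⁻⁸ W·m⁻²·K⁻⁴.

For two infinite grey parallel plates, q = σ(T₁⁴ − T₂⁴)/(1/ε₁ + 1/ε₂ − 1).
T₁⁴ − T₂⁴ = 3.036×10¹² − 6.598×10⁹ = 3.029×10¹² K⁴.
1/ε₁ + 1/ε₂ − 1 = 1.190 + 1.515 − 1 = 1.706.
q = 5.67×10⁻⁸ × 3.029×10¹² / 1.706.

q ≈ 1.01×10⁵ W/m²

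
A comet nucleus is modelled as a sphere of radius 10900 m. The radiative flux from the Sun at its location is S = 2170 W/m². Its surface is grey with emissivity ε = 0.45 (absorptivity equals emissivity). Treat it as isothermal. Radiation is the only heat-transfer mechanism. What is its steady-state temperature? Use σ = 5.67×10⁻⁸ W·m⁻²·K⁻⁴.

T ≈ 313 K

At equilibrium, absorbed power = emitted power.
Absorbing cross-section = πr² = 3.733×10⁸ m²; emitting surface = 4πr² = 1.493×10⁹ m² (ratio 4).
εS·A_cross = εσ·A_surf·T⁴  ⇒  T⁴ = S/(4σ)   (ε cancels).
T⁴ = 2170/(4·5.67×10⁻⁸) = 9.568×10⁹ K⁴.
T = (9.568×10⁹)^(1/4).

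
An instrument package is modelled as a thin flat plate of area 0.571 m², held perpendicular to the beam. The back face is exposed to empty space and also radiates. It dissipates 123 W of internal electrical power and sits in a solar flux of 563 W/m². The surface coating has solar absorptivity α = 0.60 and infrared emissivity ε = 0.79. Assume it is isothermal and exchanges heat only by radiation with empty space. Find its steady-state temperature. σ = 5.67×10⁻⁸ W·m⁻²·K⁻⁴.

At steady state, absorbed solar power + internal power = radiated power.
Absorbed: α·S·A_cross = 0.60·563·0.5710 = 192.9 W (cross-section A).
Total input = 192.9 + 123 = 315.9 W.
Radiated: εσ·A_surf·T⁴ with A_surf = 2A = 1.142 m².
T⁴ = 315.9/(0.79·5.67×10⁻⁸·1.142) = 6.175×10⁹ K⁴.

T ≈ 280 K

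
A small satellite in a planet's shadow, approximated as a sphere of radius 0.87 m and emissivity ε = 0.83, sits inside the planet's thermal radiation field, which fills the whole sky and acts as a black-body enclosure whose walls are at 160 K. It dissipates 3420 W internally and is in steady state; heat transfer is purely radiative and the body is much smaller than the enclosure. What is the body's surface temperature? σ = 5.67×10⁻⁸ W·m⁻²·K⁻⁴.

T ≈ 302 K

For a small grey body in a large enclosure, net radiated power = εσA(T⁴ − T_w⁴).
Steady state: P = εσA(T⁴ − T_w⁴) with A = 4πr² = 9.511 m².
T⁴ = P/(εσA) + T_w⁴ = 3420/(0.83·5.67×10⁻⁸·9.511) + (160)⁴
    = 7.640×10⁹ + 6.554×10⁸ = 8.296×10⁹ K⁴.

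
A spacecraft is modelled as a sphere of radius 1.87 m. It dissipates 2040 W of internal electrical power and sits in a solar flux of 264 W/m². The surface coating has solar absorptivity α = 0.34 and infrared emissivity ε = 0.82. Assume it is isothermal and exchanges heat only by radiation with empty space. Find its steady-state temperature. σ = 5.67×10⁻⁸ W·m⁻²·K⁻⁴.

At steady state, absorbed solar power + internal power = radiated power.
Absorbed: α·S·A_cross = 0.34·264·10.99 = 986.1 W (cross-section πr²).
Total input = 986.1 + 2040 = 3026 W.
Radiated: εσ·A_surf·T⁴ with A_surf = 4πr² = 43.94 m².
T⁴ = 3026/(0.82·5.67×10⁻⁸·43.94) = 1.481×10⁹ K⁴.

T ≈ 196 K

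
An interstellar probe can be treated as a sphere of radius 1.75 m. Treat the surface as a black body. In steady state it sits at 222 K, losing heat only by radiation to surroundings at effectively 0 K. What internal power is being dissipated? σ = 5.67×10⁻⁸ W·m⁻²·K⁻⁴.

P ≈ 5300 W

Steady state: P = εσA T⁴.
A = 4πr² = 38.48 m²; T⁴ = (222)⁴ = 2.429×10⁹ K⁴.
P = 1.0 × 5.67×10⁻⁸ × 38.48 × 2.429×10⁹.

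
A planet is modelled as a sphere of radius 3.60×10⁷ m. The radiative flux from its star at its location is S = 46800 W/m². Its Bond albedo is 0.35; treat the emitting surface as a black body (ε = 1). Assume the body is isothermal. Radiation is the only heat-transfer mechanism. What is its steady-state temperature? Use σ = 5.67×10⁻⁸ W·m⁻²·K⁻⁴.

T ≈ 605 K

At equilibrium, absorbed power = emitted power.
Absorbing cross-section = πr² = 4.072×10¹⁵ m²; emitting surface = 4πr² = 1.629×10¹⁶ m² (ratio 4).
(1−a)S·A_cross = εσ·A_surf·T⁴  ⇒  T⁴ = (1−a)S/(4σ).
T⁴ = 0.650·46800/(4·5.67×10⁻⁸) = 1.341×10¹¹ K⁴.
T = (1.341×10¹¹)^(1/4).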